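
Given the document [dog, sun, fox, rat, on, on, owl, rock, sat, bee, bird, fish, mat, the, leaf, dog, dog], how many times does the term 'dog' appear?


Document has 17 words
Scanning for 'dog':
Found at positions: [0, 15, 16]
Count = 3

3


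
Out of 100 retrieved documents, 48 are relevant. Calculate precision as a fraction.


Precision = relevant_retrieved / total_retrieved
= 48 / 100
= 48 / (48 + 52)
= 12/25

12/25


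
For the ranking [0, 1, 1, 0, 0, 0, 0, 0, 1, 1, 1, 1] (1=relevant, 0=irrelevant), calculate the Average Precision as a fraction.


Computing P@k for each relevant position:
Position 1: not relevant
Position 2: relevant, P@2 = 1/2 = 1/2
Position 3: relevant, P@3 = 2/3 = 2/3
Position 4: not relevant
Position 5: not relevant
Position 6: not relevant
Position 7: not relevant
Position 8: not relevant
Position 9: relevant, P@9 = 3/9 = 1/3
Position 10: relevant, P@10 = 4/10 = 2/5
Position 11: relevant, P@11 = 5/11 = 5/11
Position 12: relevant, P@12 = 6/12 = 1/2
Sum of P@k = 1/2 + 2/3 + 1/3 + 2/5 + 5/11 + 1/2 = 157/55
AP = 157/55 / 6 = 157/330

157/330


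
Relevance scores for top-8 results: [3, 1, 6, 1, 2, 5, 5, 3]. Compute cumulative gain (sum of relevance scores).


Cumulative Gain = sum of relevance scores
Position 1: rel=3, running sum=3
Position 2: rel=1, running sum=4
Position 3: rel=6, running sum=10
Position 4: rel=1, running sum=11
Position 5: rel=2, running sum=13
Position 6: rel=5, running sum=18
Position 7: rel=5, running sum=23
Position 8: rel=3, running sum=26
CG = 26

26


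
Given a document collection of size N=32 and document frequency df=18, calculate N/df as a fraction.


IDF ratio = N / df
= 32 / 18
= 16/9

16/9


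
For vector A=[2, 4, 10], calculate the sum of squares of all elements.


|A|^2 = sum of squared components
A[0]^2 = 2^2 = 4
A[1]^2 = 4^2 = 16
A[2]^2 = 10^2 = 100
Sum = 4 + 16 + 100 = 120

120


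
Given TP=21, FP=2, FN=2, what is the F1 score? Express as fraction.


F1 = 2 * P * R / (P + R)
P = TP/(TP+FP) = 21/23 = 21/23
R = TP/(TP+FN) = 21/23 = 21/23
2 * P * R = 2 * 21/23 * 21/23 = 882/529
P + R = 21/23 + 21/23 = 42/23
F1 = 882/529 / 42/23 = 21/23

21/23


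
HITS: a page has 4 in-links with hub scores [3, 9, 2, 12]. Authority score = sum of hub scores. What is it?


Authority = sum of hub scores of in-linkers
In-link 1: hub score = 3
In-link 2: hub score = 9
In-link 3: hub score = 2
In-link 4: hub score = 12
Authority = 3 + 9 + 2 + 12 = 26

26


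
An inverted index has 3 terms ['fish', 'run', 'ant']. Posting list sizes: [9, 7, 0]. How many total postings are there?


Summing posting list sizes:
'fish': 9 postings
'run': 7 postings
'ant': 0 postings
Total = 9 + 7 + 0 = 16

16


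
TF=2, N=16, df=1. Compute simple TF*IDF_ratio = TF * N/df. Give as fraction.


TF * (N/df)
= 2 * (16/1)
= 2 * 16
= 32

32


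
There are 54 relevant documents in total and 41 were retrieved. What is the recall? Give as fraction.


Recall = retrieved_relevant / total_relevant
= 41 / 54
= 41 / (41 + 13)
= 41/54

41/54


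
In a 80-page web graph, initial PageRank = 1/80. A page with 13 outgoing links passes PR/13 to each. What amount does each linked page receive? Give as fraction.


Initial PR = 1/80 = 1/80
Outlinks = 13
Contribution per link = PR / outlinks
= 1/80 / 13
= 1/1040

1/1040


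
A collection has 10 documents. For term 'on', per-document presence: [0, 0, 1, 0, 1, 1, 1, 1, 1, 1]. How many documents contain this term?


Checking each document for 'on':
Doc 1: absent
Doc 2: absent
Doc 3: present
Doc 4: absent
Doc 5: present
Doc 6: present
Doc 7: present
Doc 8: present
Doc 9: present
Doc 10: present
df = sum of presences = 0 + 0 + 1 + 0 + 1 + 1 + 1 + 1 + 1 + 1 = 7

7


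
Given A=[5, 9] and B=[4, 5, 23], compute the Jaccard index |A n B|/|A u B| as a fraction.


A intersect B = [5]
|A intersect B| = 1
A union B = [4, 5, 9, 23]
|A union B| = 4
Jaccard = 1/4 = 1/4

1/4


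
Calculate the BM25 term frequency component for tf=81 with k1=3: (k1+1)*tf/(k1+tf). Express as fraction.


BM25 TF component = (k1+1)*tf / (k1+tf)
k1 = 3, tf = 81
Numerator = (3+1)*81 = 324
Denominator = 3 + 81 = 84
= 324/84 = 27/7

27/7


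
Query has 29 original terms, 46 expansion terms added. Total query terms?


Original terms: 29
Expansion terms: 46
Total = 29 + 46 = 75

75


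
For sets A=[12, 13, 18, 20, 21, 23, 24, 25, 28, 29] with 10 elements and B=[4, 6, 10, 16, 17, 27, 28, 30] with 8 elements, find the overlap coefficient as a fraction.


A intersect B = [28]
|A intersect B| = 1
min(|A|, |B|) = min(10, 8) = 8
Overlap = 1 / 8 = 1/8

1/8


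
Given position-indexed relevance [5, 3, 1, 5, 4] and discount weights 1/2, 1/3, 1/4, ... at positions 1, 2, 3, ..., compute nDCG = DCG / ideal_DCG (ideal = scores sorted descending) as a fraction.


Position discount weights w_i = 1/(i+1) for i=1..5:
Weights = [1/2, 1/3, 1/4, 1/5, 1/6]
Actual relevance: [5, 3, 1, 5, 4]
DCG = 5/2 + 3/3 + 1/4 + 5/5 + 4/6 = 65/12
Ideal relevance (sorted desc): [5, 5, 4, 3, 1]
Ideal DCG = 5/2 + 5/3 + 4/4 + 3/5 + 1/6 = 89/15
nDCG = DCG / ideal_DCG = 65/12 / 89/15 = 325/356

325/356


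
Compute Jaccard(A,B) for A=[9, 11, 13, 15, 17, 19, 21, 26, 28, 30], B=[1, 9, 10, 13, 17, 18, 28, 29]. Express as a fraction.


A intersect B = [9, 13, 17, 28]
|A intersect B| = 4
A union B = [1, 9, 10, 11, 13, 15, 17, 18, 19, 21, 26, 28, 29, 30]
|A union B| = 14
Jaccard = 4/14 = 2/7

2/7


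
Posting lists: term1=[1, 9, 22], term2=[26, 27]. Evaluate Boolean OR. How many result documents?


Boolean OR: find union of posting lists
term1 docs: [1, 9, 22]
term2 docs: [26, 27]
Union: [1, 9, 22, 26, 27]
|union| = 5

5


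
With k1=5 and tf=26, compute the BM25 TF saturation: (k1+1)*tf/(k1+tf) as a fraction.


BM25 TF component = (k1+1)*tf / (k1+tf)
k1 = 5, tf = 26
Numerator = (5+1)*26 = 156
Denominator = 5 + 26 = 31
= 156/31 = 156/31

156/31


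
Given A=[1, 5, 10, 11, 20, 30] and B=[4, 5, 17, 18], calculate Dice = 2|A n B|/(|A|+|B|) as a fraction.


A intersect B = [5]
|A intersect B| = 1
|A| = 6, |B| = 4
Dice = 2*1 / (6+4)
= 2 / 10 = 1/5

1/5


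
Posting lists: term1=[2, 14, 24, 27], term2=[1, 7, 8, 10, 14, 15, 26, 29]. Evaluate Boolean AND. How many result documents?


Boolean AND: find intersection of posting lists
term1 docs: [2, 14, 24, 27]
term2 docs: [1, 7, 8, 10, 14, 15, 26, 29]
Intersection: [14]
|intersection| = 1

1


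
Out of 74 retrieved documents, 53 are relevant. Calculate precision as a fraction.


Precision = relevant_retrieved / total_retrieved
= 53 / 74
= 53 / (53 + 21)
= 53/74

53/74


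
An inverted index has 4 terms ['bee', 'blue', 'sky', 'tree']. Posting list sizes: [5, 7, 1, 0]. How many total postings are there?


Summing posting list sizes:
'bee': 5 postings
'blue': 7 postings
'sky': 1 postings
'tree': 0 postings
Total = 5 + 7 + 1 + 0 = 13

13


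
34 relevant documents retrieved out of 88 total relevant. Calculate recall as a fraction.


Recall = retrieved_relevant / total_relevant
= 34 / 88
= 34 / (34 + 54)
= 17/44

17/44


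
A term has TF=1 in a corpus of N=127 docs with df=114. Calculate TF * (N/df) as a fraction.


TF * (N/df)
= 1 * (127/114)
= 1 * 127/114
= 127/114

127/114


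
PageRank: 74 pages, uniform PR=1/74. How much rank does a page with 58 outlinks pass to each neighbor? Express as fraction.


Initial PR = 1/74 = 1/74
Outlinks = 58
Contribution per link = PR / outlinks
= 1/74 / 58
= 1/4292

1/4292


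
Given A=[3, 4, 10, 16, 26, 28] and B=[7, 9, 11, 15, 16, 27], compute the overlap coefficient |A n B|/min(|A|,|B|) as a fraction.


A intersect B = [16]
|A intersect B| = 1
min(|A|, |B|) = min(6, 6) = 6
Overlap = 1 / 6 = 1/6

1/6


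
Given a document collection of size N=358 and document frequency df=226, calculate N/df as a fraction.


IDF ratio = N / df
= 358 / 226
= 179/113

179/113


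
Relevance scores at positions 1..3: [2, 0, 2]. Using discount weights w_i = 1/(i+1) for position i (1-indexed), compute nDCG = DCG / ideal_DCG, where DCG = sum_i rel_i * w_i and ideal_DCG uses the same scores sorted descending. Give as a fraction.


Position discount weights w_i = 1/(i+1) for i=1..3:
Weights = [1/2, 1/3, 1/4]
Actual relevance: [2, 0, 2]
DCG = 2/2 + 0/3 + 2/4 = 3/2
Ideal relevance (sorted desc): [2, 2, 0]
Ideal DCG = 2/2 + 2/3 + 0/4 = 5/3
nDCG = DCG / ideal_DCG = 3/2 / 5/3 = 9/10

9/10


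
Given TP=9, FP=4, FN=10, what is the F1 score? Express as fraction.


F1 = 2 * P * R / (P + R)
P = TP/(TP+FP) = 9/13 = 9/13
R = TP/(TP+FN) = 9/19 = 9/19
2 * P * R = 2 * 9/13 * 9/19 = 162/247
P + R = 9/13 + 9/19 = 288/247
F1 = 162/247 / 288/247 = 9/16

9/16


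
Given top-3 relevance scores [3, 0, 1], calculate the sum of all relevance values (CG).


Cumulative Gain = sum of relevance scores
Position 1: rel=3, running sum=3
Position 2: rel=0, running sum=3
Position 3: rel=1, running sum=4
CG = 4

4


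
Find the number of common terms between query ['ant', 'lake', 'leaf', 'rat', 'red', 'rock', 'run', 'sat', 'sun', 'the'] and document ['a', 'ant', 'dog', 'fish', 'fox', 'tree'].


Query terms: ['ant', 'lake', 'leaf', 'rat', 'red', 'rock', 'run', 'sat', 'sun', 'the']
Document terms: ['a', 'ant', 'dog', 'fish', 'fox', 'tree']
Common terms: ['ant']
Overlap count = 1

1


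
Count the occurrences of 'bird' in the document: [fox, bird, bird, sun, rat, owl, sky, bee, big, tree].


Document has 10 words
Scanning for 'bird':
Found at positions: [1, 2]
Count = 2

2


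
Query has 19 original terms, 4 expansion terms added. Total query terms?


Original terms: 19
Expansion terms: 4
Total = 19 + 4 = 23

23


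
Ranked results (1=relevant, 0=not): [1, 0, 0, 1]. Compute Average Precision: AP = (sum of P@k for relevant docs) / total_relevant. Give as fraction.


Computing P@k for each relevant position:
Position 1: relevant, P@1 = 1/1 = 1
Position 2: not relevant
Position 3: not relevant
Position 4: relevant, P@4 = 2/4 = 1/2
Sum of P@k = 1 + 1/2 = 3/2
AP = 3/2 / 2 = 3/4

3/4


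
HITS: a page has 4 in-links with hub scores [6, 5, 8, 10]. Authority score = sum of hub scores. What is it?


Authority = sum of hub scores of in-linkers
In-link 1: hub score = 6
In-link 2: hub score = 5
In-link 3: hub score = 8
In-link 4: hub score = 10
Authority = 6 + 5 + 8 + 10 = 29

29


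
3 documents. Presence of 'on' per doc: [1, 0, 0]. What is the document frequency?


Checking each document for 'on':
Doc 1: present
Doc 2: absent
Doc 3: absent
df = sum of presences = 1 + 0 + 0 = 1

1


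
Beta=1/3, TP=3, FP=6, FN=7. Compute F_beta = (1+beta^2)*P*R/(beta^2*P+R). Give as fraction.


P = TP/(TP+FP) = 3/9 = 1/3
R = TP/(TP+FN) = 3/10 = 3/10
beta^2 = 1/3^2 = 1/9
(1 + beta^2) = 10/9
Numerator = (1+beta^2)*P*R = 1/9
Denominator = beta^2*P + R = 1/27 + 3/10 = 91/270
F_beta = 30/91

30/91


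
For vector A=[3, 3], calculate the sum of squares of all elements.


|A|^2 = sum of squared components
A[0]^2 = 3^2 = 9
A[1]^2 = 3^2 = 9
Sum = 9 + 9 = 18

18


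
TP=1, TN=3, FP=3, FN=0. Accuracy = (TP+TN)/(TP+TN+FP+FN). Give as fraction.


Accuracy = (TP + TN) / (TP + TN + FP + FN)
TP + TN = 1 + 3 = 4
Total = 1 + 3 + 3 + 0 = 7
Accuracy = 4 / 7 = 4/7

4/7


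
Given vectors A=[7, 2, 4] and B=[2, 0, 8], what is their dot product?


Dot product = sum of element-wise products
A[0]*B[0] = 7*2 = 14
A[1]*B[1] = 2*0 = 0
A[2]*B[2] = 4*8 = 32
Sum = 14 + 0 + 32 = 46

46


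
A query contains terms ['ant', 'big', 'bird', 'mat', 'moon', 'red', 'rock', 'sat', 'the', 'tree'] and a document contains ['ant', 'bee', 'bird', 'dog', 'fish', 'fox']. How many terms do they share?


Query terms: ['ant', 'big', 'bird', 'mat', 'moon', 'red', 'rock', 'sat', 'the', 'tree']
Document terms: ['ant', 'bee', 'bird', 'dog', 'fish', 'fox']
Common terms: ['ant', 'bird']
Overlap count = 2

2


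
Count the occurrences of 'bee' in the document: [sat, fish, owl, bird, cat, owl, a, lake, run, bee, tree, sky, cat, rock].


Document has 14 words
Scanning for 'bee':
Found at positions: [9]
Count = 1

1


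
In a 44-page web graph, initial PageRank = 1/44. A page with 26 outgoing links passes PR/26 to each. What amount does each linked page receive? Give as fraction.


Initial PR = 1/44 = 1/44
Outlinks = 26
Contribution per link = PR / outlinks
= 1/44 / 26
= 1/1144

1/1144


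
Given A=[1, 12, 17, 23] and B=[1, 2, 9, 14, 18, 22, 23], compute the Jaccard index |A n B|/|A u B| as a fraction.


A intersect B = [1, 23]
|A intersect B| = 2
A union B = [1, 2, 9, 12, 14, 17, 18, 22, 23]
|A union B| = 9
Jaccard = 2/9 = 2/9

2/9


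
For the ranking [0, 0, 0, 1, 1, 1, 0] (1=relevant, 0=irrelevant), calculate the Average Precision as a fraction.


Computing P@k for each relevant position:
Position 1: not relevant
Position 2: not relevant
Position 3: not relevant
Position 4: relevant, P@4 = 1/4 = 1/4
Position 5: relevant, P@5 = 2/5 = 2/5
Position 6: relevant, P@6 = 3/6 = 1/2
Position 7: not relevant
Sum of P@k = 1/4 + 2/5 + 1/2 = 23/20
AP = 23/20 / 3 = 23/60

23/60


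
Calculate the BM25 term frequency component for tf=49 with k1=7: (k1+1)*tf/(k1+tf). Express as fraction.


BM25 TF component = (k1+1)*tf / (k1+tf)
k1 = 7, tf = 49
Numerator = (7+1)*49 = 392
Denominator = 7 + 49 = 56
= 392/56 = 7

7


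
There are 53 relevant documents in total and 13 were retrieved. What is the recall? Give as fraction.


Recall = retrieved_relevant / total_relevant
= 13 / 53
= 13 / (13 + 40)
= 13/53

13/53


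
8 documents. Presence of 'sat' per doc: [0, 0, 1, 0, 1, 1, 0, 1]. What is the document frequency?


Checking each document for 'sat':
Doc 1: absent
Doc 2: absent
Doc 3: present
Doc 4: absent
Doc 5: present
Doc 6: present
Doc 7: absent
Doc 8: present
df = sum of presences = 0 + 0 + 1 + 0 + 1 + 1 + 0 + 1 = 4

4


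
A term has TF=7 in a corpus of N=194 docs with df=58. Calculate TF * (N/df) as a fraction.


TF * (N/df)
= 7 * (194/58)
= 7 * 97/29
= 679/29

679/29


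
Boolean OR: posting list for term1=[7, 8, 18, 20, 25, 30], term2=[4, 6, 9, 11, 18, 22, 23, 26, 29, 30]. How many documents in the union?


Boolean OR: find union of posting lists
term1 docs: [7, 8, 18, 20, 25, 30]
term2 docs: [4, 6, 9, 11, 18, 22, 23, 26, 29, 30]
Union: [4, 6, 7, 8, 9, 11, 18, 20, 22, 23, 25, 26, 29, 30]
|union| = 14

14


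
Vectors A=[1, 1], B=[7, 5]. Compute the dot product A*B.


Dot product = sum of element-wise products
A[0]*B[0] = 1*7 = 7
A[1]*B[1] = 1*5 = 5
Sum = 7 + 5 = 12

12


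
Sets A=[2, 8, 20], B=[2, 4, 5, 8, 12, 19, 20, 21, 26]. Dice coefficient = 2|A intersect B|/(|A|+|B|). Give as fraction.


A intersect B = [2, 8, 20]
|A intersect B| = 3
|A| = 3, |B| = 9
Dice = 2*3 / (3+9)
= 6 / 12 = 1/2

1/2


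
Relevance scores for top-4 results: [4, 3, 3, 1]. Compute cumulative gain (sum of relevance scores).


Cumulative Gain = sum of relevance scores
Position 1: rel=4, running sum=4
Position 2: rel=3, running sum=7
Position 3: rel=3, running sum=10
Position 4: rel=1, running sum=11
CG = 11

11


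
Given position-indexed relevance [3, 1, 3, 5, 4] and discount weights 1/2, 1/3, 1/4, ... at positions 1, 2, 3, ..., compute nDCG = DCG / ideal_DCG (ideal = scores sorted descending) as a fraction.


Position discount weights w_i = 1/(i+1) for i=1..5:
Weights = [1/2, 1/3, 1/4, 1/5, 1/6]
Actual relevance: [3, 1, 3, 5, 4]
DCG = 3/2 + 1/3 + 3/4 + 5/5 + 4/6 = 17/4
Ideal relevance (sorted desc): [5, 4, 3, 3, 1]
Ideal DCG = 5/2 + 4/3 + 3/4 + 3/5 + 1/6 = 107/20
nDCG = DCG / ideal_DCG = 17/4 / 107/20 = 85/107

85/107


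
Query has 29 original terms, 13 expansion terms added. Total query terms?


Original terms: 29
Expansion terms: 13
Total = 29 + 13 = 42

42


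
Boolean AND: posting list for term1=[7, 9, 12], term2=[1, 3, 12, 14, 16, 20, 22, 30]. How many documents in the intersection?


Boolean AND: find intersection of posting lists
term1 docs: [7, 9, 12]
term2 docs: [1, 3, 12, 14, 16, 20, 22, 30]
Intersection: [12]
|intersection| = 1

1


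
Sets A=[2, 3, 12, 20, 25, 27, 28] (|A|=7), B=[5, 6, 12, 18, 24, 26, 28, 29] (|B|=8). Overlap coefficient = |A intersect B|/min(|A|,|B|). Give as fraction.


A intersect B = [12, 28]
|A intersect B| = 2
min(|A|, |B|) = min(7, 8) = 7
Overlap = 2 / 7 = 2/7

2/7


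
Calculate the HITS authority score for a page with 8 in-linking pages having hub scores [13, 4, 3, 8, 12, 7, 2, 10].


Authority = sum of hub scores of in-linkers
In-link 1: hub score = 13
In-link 2: hub score = 4
In-link 3: hub score = 3
In-link 4: hub score = 8
In-link 5: hub score = 12
In-link 6: hub score = 7
In-link 7: hub score = 2
In-link 8: hub score = 10
Authority = 13 + 4 + 3 + 8 + 12 + 7 + 2 + 10 = 59

59


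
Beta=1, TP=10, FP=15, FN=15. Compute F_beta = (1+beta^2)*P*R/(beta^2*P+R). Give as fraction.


P = TP/(TP+FP) = 10/25 = 2/5
R = TP/(TP+FN) = 10/25 = 2/5
beta^2 = 1^2 = 1
(1 + beta^2) = 2
Numerator = (1+beta^2)*P*R = 8/25
Denominator = beta^2*P + R = 2/5 + 2/5 = 4/5
F_beta = 2/5

2/5


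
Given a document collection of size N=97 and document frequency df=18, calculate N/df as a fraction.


IDF ratio = N / df
= 97 / 18
= 97/18

97/18


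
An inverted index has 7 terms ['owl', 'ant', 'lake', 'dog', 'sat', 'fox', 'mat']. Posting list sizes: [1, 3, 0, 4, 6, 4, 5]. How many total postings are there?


Summing posting list sizes:
'owl': 1 postings
'ant': 3 postings
'lake': 0 postings
'dog': 4 postings
'sat': 6 postings
'fox': 4 postings
'mat': 5 postings
Total = 1 + 3 + 0 + 4 + 6 + 4 + 5 = 23

23


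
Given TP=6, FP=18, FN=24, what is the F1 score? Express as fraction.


F1 = 2 * P * R / (P + R)
P = TP/(TP+FP) = 6/24 = 1/4
R = TP/(TP+FN) = 6/30 = 1/5
2 * P * R = 2 * 1/4 * 1/5 = 1/10
P + R = 1/4 + 1/5 = 9/20
F1 = 1/10 / 9/20 = 2/9

2/9


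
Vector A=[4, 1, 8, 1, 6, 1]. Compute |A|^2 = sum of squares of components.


|A|^2 = sum of squared components
A[0]^2 = 4^2 = 16
A[1]^2 = 1^2 = 1
A[2]^2 = 8^2 = 64
A[3]^2 = 1^2 = 1
A[4]^2 = 6^2 = 36
A[5]^2 = 1^2 = 1
Sum = 16 + 1 + 64 + 1 + 36 + 1 = 119

119


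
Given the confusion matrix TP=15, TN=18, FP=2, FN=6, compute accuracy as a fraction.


Accuracy = (TP + TN) / (TP + TN + FP + FN)
TP + TN = 15 + 18 = 33
Total = 15 + 18 + 2 + 6 = 41
Accuracy = 33 / 41 = 33/41

33/41


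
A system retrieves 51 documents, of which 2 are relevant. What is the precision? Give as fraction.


Precision = relevant_retrieved / total_retrieved
= 2 / 51
= 2 / (2 + 49)
= 2/51

2/51


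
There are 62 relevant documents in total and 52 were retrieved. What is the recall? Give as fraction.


Recall = retrieved_relevant / total_relevant
= 52 / 62
= 52 / (52 + 10)
= 26/31

26/31


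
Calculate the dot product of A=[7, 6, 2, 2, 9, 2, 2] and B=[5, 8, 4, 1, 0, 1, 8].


Dot product = sum of element-wise products
A[0]*B[0] = 7*5 = 35
A[1]*B[1] = 6*8 = 48
A[2]*B[2] = 2*4 = 8
A[3]*B[3] = 2*1 = 2
A[4]*B[4] = 9*0 = 0
A[5]*B[5] = 2*1 = 2
A[6]*B[6] = 2*8 = 16
Sum = 35 + 48 + 8 + 2 + 0 + 2 + 16 = 111

111


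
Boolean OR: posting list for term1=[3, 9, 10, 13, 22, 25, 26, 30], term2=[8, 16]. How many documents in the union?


Boolean OR: find union of posting lists
term1 docs: [3, 9, 10, 13, 22, 25, 26, 30]
term2 docs: [8, 16]
Union: [3, 8, 9, 10, 13, 16, 22, 25, 26, 30]
|union| = 10

10


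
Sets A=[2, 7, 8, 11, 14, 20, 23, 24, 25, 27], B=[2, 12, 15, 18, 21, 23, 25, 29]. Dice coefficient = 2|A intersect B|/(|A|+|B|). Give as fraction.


A intersect B = [2, 23, 25]
|A intersect B| = 3
|A| = 10, |B| = 8
Dice = 2*3 / (10+8)
= 6 / 18 = 1/3

1/3


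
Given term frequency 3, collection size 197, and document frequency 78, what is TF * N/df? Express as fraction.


TF * (N/df)
= 3 * (197/78)
= 3 * 197/78
= 197/26

197/26


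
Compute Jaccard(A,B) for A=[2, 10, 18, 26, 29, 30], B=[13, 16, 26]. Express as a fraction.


A intersect B = [26]
|A intersect B| = 1
A union B = [2, 10, 13, 16, 18, 26, 29, 30]
|A union B| = 8
Jaccard = 1/8 = 1/8

1/8


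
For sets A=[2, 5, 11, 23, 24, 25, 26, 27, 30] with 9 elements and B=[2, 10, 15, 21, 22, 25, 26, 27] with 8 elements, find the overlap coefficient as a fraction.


A intersect B = [2, 25, 26, 27]
|A intersect B| = 4
min(|A|, |B|) = min(9, 8) = 8
Overlap = 4 / 8 = 1/2

1/2


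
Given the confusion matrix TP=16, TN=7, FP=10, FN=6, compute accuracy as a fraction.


Accuracy = (TP + TN) / (TP + TN + FP + FN)
TP + TN = 16 + 7 = 23
Total = 16 + 7 + 10 + 6 = 39
Accuracy = 23 / 39 = 23/39

23/39


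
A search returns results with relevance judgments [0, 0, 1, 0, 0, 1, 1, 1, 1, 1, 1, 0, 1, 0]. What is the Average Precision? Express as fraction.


Computing P@k for each relevant position:
Position 1: not relevant
Position 2: not relevant
Position 3: relevant, P@3 = 1/3 = 1/3
Position 4: not relevant
Position 5: not relevant
Position 6: relevant, P@6 = 2/6 = 1/3
Position 7: relevant, P@7 = 3/7 = 3/7
Position 8: relevant, P@8 = 4/8 = 1/2
Position 9: relevant, P@9 = 5/9 = 5/9
Position 10: relevant, P@10 = 6/10 = 3/5
Position 11: relevant, P@11 = 7/11 = 7/11
Position 12: not relevant
Position 13: relevant, P@13 = 8/13 = 8/13
Position 14: not relevant
Sum of P@k = 1/3 + 1/3 + 3/7 + 1/2 + 5/9 + 3/5 + 7/11 + 8/13 = 360589/90090
AP = 360589/90090 / 8 = 360589/720720

360589/720720


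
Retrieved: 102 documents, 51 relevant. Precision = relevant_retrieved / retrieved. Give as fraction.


Precision = relevant_retrieved / total_retrieved
= 51 / 102
= 51 / (51 + 51)
= 1/2

1/2


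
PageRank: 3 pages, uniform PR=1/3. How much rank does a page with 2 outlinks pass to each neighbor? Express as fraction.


Initial PR = 1/3 = 1/3
Outlinks = 2
Contribution per link = PR / outlinks
= 1/3 / 2
= 1/6

1/6


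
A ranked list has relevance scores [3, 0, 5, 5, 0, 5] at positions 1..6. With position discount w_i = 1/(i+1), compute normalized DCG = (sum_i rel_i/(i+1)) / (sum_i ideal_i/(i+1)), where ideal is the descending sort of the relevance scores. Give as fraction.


Position discount weights w_i = 1/(i+1) for i=1..6:
Weights = [1/2, 1/3, 1/4, 1/5, 1/6, 1/7]
Actual relevance: [3, 0, 5, 5, 0, 5]
DCG = 3/2 + 0/3 + 5/4 + 5/5 + 0/6 + 5/7 = 125/28
Ideal relevance (sorted desc): [5, 5, 5, 3, 0, 0]
Ideal DCG = 5/2 + 5/3 + 5/4 + 3/5 + 0/6 + 0/7 = 361/60
nDCG = DCG / ideal_DCG = 125/28 / 361/60 = 1875/2527

1875/2527


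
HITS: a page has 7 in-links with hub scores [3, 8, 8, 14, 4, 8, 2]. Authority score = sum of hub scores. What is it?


Authority = sum of hub scores of in-linkers
In-link 1: hub score = 3
In-link 2: hub score = 8
In-link 3: hub score = 8
In-link 4: hub score = 14
In-link 5: hub score = 4
In-link 6: hub score = 8
In-link 7: hub score = 2
Authority = 3 + 8 + 8 + 14 + 4 + 8 + 2 = 47

47


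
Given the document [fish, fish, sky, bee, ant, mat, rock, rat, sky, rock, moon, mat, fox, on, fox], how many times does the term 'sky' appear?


Document has 15 words
Scanning for 'sky':
Found at positions: [2, 8]
Count = 2

2


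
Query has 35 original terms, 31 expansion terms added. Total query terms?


Original terms: 35
Expansion terms: 31
Total = 35 + 31 = 66

66


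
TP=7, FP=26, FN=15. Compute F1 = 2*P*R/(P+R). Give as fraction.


F1 = 2 * P * R / (P + R)
P = TP/(TP+FP) = 7/33 = 7/33
R = TP/(TP+FN) = 7/22 = 7/22
2 * P * R = 2 * 7/33 * 7/22 = 49/363
P + R = 7/33 + 7/22 = 35/66
F1 = 49/363 / 35/66 = 14/55

14/55


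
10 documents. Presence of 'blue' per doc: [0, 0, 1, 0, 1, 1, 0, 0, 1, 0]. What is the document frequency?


Checking each document for 'blue':
Doc 1: absent
Doc 2: absent
Doc 3: present
Doc 4: absent
Doc 5: present
Doc 6: present
Doc 7: absent
Doc 8: absent
Doc 9: present
Doc 10: absent
df = sum of presences = 0 + 0 + 1 + 0 + 1 + 1 + 0 + 0 + 1 + 0 = 4

4


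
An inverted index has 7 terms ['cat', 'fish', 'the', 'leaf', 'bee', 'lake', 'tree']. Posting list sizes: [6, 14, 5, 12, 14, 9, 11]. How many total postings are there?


Summing posting list sizes:
'cat': 6 postings
'fish': 14 postings
'the': 5 postings
'leaf': 12 postings
'bee': 14 postings
'lake': 9 postings
'tree': 11 postings
Total = 6 + 14 + 5 + 12 + 14 + 9 + 11 = 71

71


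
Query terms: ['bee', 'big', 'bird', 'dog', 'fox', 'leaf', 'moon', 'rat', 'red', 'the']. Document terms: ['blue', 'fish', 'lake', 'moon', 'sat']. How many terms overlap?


Query terms: ['bee', 'big', 'bird', 'dog', 'fox', 'leaf', 'moon', 'rat', 'red', 'the']
Document terms: ['blue', 'fish', 'lake', 'moon', 'sat']
Common terms: ['moon']
Overlap count = 1

1


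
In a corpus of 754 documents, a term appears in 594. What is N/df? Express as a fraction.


IDF ratio = N / df
= 754 / 594
= 377/297

377/297


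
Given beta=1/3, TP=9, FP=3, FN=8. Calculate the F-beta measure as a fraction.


P = TP/(TP+FP) = 9/12 = 3/4
R = TP/(TP+FN) = 9/17 = 9/17
beta^2 = 1/3^2 = 1/9
(1 + beta^2) = 10/9
Numerator = (1+beta^2)*P*R = 15/34
Denominator = beta^2*P + R = 1/12 + 9/17 = 125/204
F_beta = 18/25

18/25


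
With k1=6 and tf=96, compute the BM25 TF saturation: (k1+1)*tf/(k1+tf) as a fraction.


BM25 TF component = (k1+1)*tf / (k1+tf)
k1 = 6, tf = 96
Numerator = (6+1)*96 = 672
Denominator = 6 + 96 = 102
= 672/102 = 112/17

112/17


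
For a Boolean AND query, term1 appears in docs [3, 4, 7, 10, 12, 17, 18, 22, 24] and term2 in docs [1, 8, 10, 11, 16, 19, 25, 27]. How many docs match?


Boolean AND: find intersection of posting lists
term1 docs: [3, 4, 7, 10, 12, 17, 18, 22, 24]
term2 docs: [1, 8, 10, 11, 16, 19, 25, 27]
Intersection: [10]
|intersection| = 1

1


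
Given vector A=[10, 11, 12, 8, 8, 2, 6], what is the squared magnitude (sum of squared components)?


|A|^2 = sum of squared components
A[0]^2 = 10^2 = 100
A[1]^2 = 11^2 = 121
A[2]^2 = 12^2 = 144
A[3]^2 = 8^2 = 64
A[4]^2 = 8^2 = 64
A[5]^2 = 2^2 = 4
A[6]^2 = 6^2 = 36
Sum = 100 + 121 + 144 + 64 + 64 + 4 + 36 = 533

533


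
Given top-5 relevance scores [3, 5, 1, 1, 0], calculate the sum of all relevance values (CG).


Cumulative Gain = sum of relevance scores
Position 1: rel=3, running sum=3
Position 2: rel=5, running sum=8
Position 3: rel=1, running sum=9
Position 4: rel=1, running sum=10
Position 5: rel=0, running sum=10
CG = 10

10


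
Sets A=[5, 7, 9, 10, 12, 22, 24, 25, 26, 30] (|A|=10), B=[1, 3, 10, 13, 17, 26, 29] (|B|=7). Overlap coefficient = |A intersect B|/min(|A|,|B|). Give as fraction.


A intersect B = [10, 26]
|A intersect B| = 2
min(|A|, |B|) = min(10, 7) = 7
Overlap = 2 / 7 = 2/7

2/7


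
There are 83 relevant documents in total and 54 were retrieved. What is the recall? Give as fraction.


Recall = retrieved_relevant / total_relevant
= 54 / 83
= 54 / (54 + 29)
= 54/83

54/83


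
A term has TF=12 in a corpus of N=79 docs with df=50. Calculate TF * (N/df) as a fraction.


TF * (N/df)
= 12 * (79/50)
= 12 * 79/50
= 474/25

474/25


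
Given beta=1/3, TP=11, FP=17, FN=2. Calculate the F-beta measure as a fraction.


P = TP/(TP+FP) = 11/28 = 11/28
R = TP/(TP+FN) = 11/13 = 11/13
beta^2 = 1/3^2 = 1/9
(1 + beta^2) = 10/9
Numerator = (1+beta^2)*P*R = 605/1638
Denominator = beta^2*P + R = 11/252 + 11/13 = 2915/3276
F_beta = 22/53

22/53


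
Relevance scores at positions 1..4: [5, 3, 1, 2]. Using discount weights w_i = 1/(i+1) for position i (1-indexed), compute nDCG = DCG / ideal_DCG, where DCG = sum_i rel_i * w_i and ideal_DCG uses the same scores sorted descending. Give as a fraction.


Position discount weights w_i = 1/(i+1) for i=1..4:
Weights = [1/2, 1/3, 1/4, 1/5]
Actual relevance: [5, 3, 1, 2]
DCG = 5/2 + 3/3 + 1/4 + 2/5 = 83/20
Ideal relevance (sorted desc): [5, 3, 2, 1]
Ideal DCG = 5/2 + 3/3 + 2/4 + 1/5 = 21/5
nDCG = DCG / ideal_DCG = 83/20 / 21/5 = 83/84

83/84


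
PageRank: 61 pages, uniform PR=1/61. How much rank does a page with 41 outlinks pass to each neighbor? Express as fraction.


Initial PR = 1/61 = 1/61
Outlinks = 41
Contribution per link = PR / outlinks
= 1/61 / 41
= 1/2501

1/2501


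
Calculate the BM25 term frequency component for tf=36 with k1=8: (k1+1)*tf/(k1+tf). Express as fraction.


BM25 TF component = (k1+1)*tf / (k1+tf)
k1 = 8, tf = 36
Numerator = (8+1)*36 = 324
Denominator = 8 + 36 = 44
= 324/44 = 81/11

81/11


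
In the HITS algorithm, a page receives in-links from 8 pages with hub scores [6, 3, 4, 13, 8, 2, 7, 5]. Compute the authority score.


Authority = sum of hub scores of in-linkers
In-link 1: hub score = 6
In-link 2: hub score = 3
In-link 3: hub score = 4
In-link 4: hub score = 13
In-link 5: hub score = 8
In-link 6: hub score = 2
In-link 7: hub score = 7
In-link 8: hub score = 5
Authority = 6 + 3 + 4 + 13 + 8 + 2 + 7 + 5 = 48

48


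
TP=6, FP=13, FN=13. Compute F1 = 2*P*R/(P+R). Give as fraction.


F1 = 2 * P * R / (P + R)
P = TP/(TP+FP) = 6/19 = 6/19
R = TP/(TP+FN) = 6/19 = 6/19
2 * P * R = 2 * 6/19 * 6/19 = 72/361
P + R = 6/19 + 6/19 = 12/19
F1 = 72/361 / 12/19 = 6/19

6/19


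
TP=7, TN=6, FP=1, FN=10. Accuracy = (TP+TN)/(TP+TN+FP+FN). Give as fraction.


Accuracy = (TP + TN) / (TP + TN + FP + FN)
TP + TN = 7 + 6 = 13
Total = 7 + 6 + 1 + 10 = 24
Accuracy = 13 / 24 = 13/24

13/24


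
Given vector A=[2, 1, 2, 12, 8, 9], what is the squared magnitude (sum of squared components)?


|A|^2 = sum of squared components
A[0]^2 = 2^2 = 4
A[1]^2 = 1^2 = 1
A[2]^2 = 2^2 = 4
A[3]^2 = 12^2 = 144
A[4]^2 = 8^2 = 64
A[5]^2 = 9^2 = 81
Sum = 4 + 1 + 4 + 144 + 64 + 81 = 298

298


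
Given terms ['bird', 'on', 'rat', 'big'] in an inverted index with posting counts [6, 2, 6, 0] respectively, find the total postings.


Summing posting list sizes:
'bird': 6 postings
'on': 2 postings
'rat': 6 postings
'big': 0 postings
Total = 6 + 2 + 6 + 0 = 14

14


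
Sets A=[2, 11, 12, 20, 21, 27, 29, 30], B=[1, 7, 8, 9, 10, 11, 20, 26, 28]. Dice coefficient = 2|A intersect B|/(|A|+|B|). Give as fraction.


A intersect B = [11, 20]
|A intersect B| = 2
|A| = 8, |B| = 9
Dice = 2*2 / (8+9)
= 4 / 17 = 4/17

4/17


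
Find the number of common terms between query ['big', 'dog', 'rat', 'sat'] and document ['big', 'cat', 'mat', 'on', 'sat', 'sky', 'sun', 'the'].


Query terms: ['big', 'dog', 'rat', 'sat']
Document terms: ['big', 'cat', 'mat', 'on', 'sat', 'sky', 'sun', 'the']
Common terms: ['big', 'sat']
Overlap count = 2

2


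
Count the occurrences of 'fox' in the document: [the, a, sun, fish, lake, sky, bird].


Document has 7 words
Scanning for 'fox':
Term not found in document
Count = 0

0


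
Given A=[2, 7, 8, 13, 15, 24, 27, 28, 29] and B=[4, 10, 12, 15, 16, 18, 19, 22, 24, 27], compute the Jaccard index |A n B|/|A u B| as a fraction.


A intersect B = [15, 24, 27]
|A intersect B| = 3
A union B = [2, 4, 7, 8, 10, 12, 13, 15, 16, 18, 19, 22, 24, 27, 28, 29]
|A union B| = 16
Jaccard = 3/16 = 3/16

3/16


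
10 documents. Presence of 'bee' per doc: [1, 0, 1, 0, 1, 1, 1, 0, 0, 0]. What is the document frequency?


Checking each document for 'bee':
Doc 1: present
Doc 2: absent
Doc 3: present
Doc 4: absent
Doc 5: present
Doc 6: present
Doc 7: present
Doc 8: absent
Doc 9: absent
Doc 10: absent
df = sum of presences = 1 + 0 + 1 + 0 + 1 + 1 + 1 + 0 + 0 + 0 = 5

5


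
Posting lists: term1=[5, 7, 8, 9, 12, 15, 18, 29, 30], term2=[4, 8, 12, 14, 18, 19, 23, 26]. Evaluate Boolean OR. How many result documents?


Boolean OR: find union of posting lists
term1 docs: [5, 7, 8, 9, 12, 15, 18, 29, 30]
term2 docs: [4, 8, 12, 14, 18, 19, 23, 26]
Union: [4, 5, 7, 8, 9, 12, 14, 15, 18, 19, 23, 26, 29, 30]
|union| = 14

14


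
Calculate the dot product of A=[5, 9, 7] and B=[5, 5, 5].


Dot product = sum of element-wise products
A[0]*B[0] = 5*5 = 25
A[1]*B[1] = 9*5 = 45
A[2]*B[2] = 7*5 = 35
Sum = 25 + 45 + 35 = 105

105


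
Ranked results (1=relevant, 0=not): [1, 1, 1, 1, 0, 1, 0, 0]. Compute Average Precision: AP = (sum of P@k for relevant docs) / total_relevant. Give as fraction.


Computing P@k for each relevant position:
Position 1: relevant, P@1 = 1/1 = 1
Position 2: relevant, P@2 = 2/2 = 1
Position 3: relevant, P@3 = 3/3 = 1
Position 4: relevant, P@4 = 4/4 = 1
Position 5: not relevant
Position 6: relevant, P@6 = 5/6 = 5/6
Position 7: not relevant
Position 8: not relevant
Sum of P@k = 1 + 1 + 1 + 1 + 5/6 = 29/6
AP = 29/6 / 5 = 29/30

29/30


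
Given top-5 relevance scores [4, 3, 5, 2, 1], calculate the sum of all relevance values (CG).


Cumulative Gain = sum of relevance scores
Position 1: rel=4, running sum=4
Position 2: rel=3, running sum=7
Position 3: rel=5, running sum=12
Position 4: rel=2, running sum=14
Position 5: rel=1, running sum=15
CG = 15

15


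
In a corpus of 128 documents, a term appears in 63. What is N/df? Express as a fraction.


IDF ratio = N / df
= 128 / 63
= 128/63

128/63


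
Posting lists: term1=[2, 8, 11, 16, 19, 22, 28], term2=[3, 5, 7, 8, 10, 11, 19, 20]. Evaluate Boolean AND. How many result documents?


Boolean AND: find intersection of posting lists
term1 docs: [2, 8, 11, 16, 19, 22, 28]
term2 docs: [3, 5, 7, 8, 10, 11, 19, 20]
Intersection: [8, 11, 19]
|intersection| = 3

3


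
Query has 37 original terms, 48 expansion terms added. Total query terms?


Original terms: 37
Expansion terms: 48
Total = 37 + 48 = 85

85


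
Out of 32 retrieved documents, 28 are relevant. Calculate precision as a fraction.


Precision = relevant_retrieved / total_retrieved
= 28 / 32
= 28 / (28 + 4)
= 7/8

7/8


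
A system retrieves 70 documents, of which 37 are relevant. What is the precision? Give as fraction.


Precision = relevant_retrieved / total_retrieved
= 37 / 70
= 37 / (37 + 33)
= 37/70

37/70


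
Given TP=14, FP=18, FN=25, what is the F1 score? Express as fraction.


F1 = 2 * P * R / (P + R)
P = TP/(TP+FP) = 14/32 = 7/16
R = TP/(TP+FN) = 14/39 = 14/39
2 * P * R = 2 * 7/16 * 14/39 = 49/156
P + R = 7/16 + 14/39 = 497/624
F1 = 49/156 / 497/624 = 28/71

28/71


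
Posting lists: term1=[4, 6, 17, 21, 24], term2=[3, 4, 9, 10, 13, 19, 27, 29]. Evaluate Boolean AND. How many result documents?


Boolean AND: find intersection of posting lists
term1 docs: [4, 6, 17, 21, 24]
term2 docs: [3, 4, 9, 10, 13, 19, 27, 29]
Intersection: [4]
|intersection| = 1

1


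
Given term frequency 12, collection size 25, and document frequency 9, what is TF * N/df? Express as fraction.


TF * (N/df)
= 12 * (25/9)
= 12 * 25/9
= 100/3

100/3


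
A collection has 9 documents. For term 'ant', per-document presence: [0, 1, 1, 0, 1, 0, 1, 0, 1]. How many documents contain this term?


Checking each document for 'ant':
Doc 1: absent
Doc 2: present
Doc 3: present
Doc 4: absent
Doc 5: present
Doc 6: absent
Doc 7: present
Doc 8: absent
Doc 9: present
df = sum of presences = 0 + 1 + 1 + 0 + 1 + 0 + 1 + 0 + 1 = 5

5


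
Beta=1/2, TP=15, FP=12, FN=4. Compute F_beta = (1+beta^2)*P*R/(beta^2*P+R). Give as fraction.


P = TP/(TP+FP) = 15/27 = 5/9
R = TP/(TP+FN) = 15/19 = 15/19
beta^2 = 1/2^2 = 1/4
(1 + beta^2) = 5/4
Numerator = (1+beta^2)*P*R = 125/228
Denominator = beta^2*P + R = 5/36 + 15/19 = 635/684
F_beta = 75/127

75/127


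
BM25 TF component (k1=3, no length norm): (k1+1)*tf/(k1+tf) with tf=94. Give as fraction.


BM25 TF component = (k1+1)*tf / (k1+tf)
k1 = 3, tf = 94
Numerator = (3+1)*94 = 376
Denominator = 3 + 94 = 97
= 376/97 = 376/97

376/97


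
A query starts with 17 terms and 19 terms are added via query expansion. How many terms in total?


Original terms: 17
Expansion terms: 19
Total = 17 + 19 = 36

36


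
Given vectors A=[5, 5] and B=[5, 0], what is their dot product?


Dot product = sum of element-wise products
A[0]*B[0] = 5*5 = 25
A[1]*B[1] = 5*0 = 0
Sum = 25 + 0 = 25

25


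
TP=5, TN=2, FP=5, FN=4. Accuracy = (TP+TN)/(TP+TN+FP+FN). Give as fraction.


Accuracy = (TP + TN) / (TP + TN + FP + FN)
TP + TN = 5 + 2 = 7
Total = 5 + 2 + 5 + 4 = 16
Accuracy = 7 / 16 = 7/16

7/16


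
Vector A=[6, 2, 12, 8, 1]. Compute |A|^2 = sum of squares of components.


|A|^2 = sum of squared components
A[0]^2 = 6^2 = 36
A[1]^2 = 2^2 = 4
A[2]^2 = 12^2 = 144
A[3]^2 = 8^2 = 64
A[4]^2 = 1^2 = 1
Sum = 36 + 4 + 144 + 64 + 1 = 249

249


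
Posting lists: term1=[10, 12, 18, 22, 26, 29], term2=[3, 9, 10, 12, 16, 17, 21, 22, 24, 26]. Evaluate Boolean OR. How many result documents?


Boolean OR: find union of posting lists
term1 docs: [10, 12, 18, 22, 26, 29]
term2 docs: [3, 9, 10, 12, 16, 17, 21, 22, 24, 26]
Union: [3, 9, 10, 12, 16, 17, 18, 21, 22, 24, 26, 29]
|union| = 12

12


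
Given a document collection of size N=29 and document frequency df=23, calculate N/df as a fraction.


IDF ratio = N / df
= 29 / 23
= 29/23

29/23


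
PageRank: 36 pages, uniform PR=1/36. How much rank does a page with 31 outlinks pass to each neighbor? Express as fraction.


Initial PR = 1/36 = 1/36
Outlinks = 31
Contribution per link = PR / outlinks
= 1/36 / 31
= 1/1116

1/1116


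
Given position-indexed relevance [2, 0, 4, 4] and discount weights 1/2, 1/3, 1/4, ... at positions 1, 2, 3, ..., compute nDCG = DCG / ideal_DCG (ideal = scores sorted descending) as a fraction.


Position discount weights w_i = 1/(i+1) for i=1..4:
Weights = [1/2, 1/3, 1/4, 1/5]
Actual relevance: [2, 0, 4, 4]
DCG = 2/2 + 0/3 + 4/4 + 4/5 = 14/5
Ideal relevance (sorted desc): [4, 4, 2, 0]
Ideal DCG = 4/2 + 4/3 + 2/4 + 0/5 = 23/6
nDCG = DCG / ideal_DCG = 14/5 / 23/6 = 84/115

84/115


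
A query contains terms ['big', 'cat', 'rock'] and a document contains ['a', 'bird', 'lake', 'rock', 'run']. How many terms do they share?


Query terms: ['big', 'cat', 'rock']
Document terms: ['a', 'bird', 'lake', 'rock', 'run']
Common terms: ['rock']
Overlap count = 1

1


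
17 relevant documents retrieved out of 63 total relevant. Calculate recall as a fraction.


Recall = retrieved_relevant / total_relevant
= 17 / 63
= 17 / (17 + 46)
= 17/63

17/63


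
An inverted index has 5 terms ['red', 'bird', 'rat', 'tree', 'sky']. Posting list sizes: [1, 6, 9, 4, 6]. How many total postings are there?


Summing posting list sizes:
'red': 1 postings
'bird': 6 postings
'rat': 9 postings
'tree': 4 postings
'sky': 6 postings
Total = 1 + 6 + 9 + 4 + 6 = 26

26


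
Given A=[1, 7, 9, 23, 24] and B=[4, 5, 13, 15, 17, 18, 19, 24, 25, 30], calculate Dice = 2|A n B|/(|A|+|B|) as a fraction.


A intersect B = [24]
|A intersect B| = 1
|A| = 5, |B| = 10
Dice = 2*1 / (5+10)
= 2 / 15 = 2/15

2/15


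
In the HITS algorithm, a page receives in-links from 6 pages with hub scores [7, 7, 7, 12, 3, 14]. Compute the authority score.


Authority = sum of hub scores of in-linkers
In-link 1: hub score = 7
In-link 2: hub score = 7
In-link 3: hub score = 7
In-link 4: hub score = 12
In-link 5: hub score = 3
In-link 6: hub score = 14
Authority = 7 + 7 + 7 + 12 + 3 + 14 = 50

50


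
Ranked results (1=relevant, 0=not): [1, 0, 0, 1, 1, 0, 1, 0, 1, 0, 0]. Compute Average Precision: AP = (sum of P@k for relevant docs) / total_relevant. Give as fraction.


Computing P@k for each relevant position:
Position 1: relevant, P@1 = 1/1 = 1
Position 2: not relevant
Position 3: not relevant
Position 4: relevant, P@4 = 2/4 = 1/2
Position 5: relevant, P@5 = 3/5 = 3/5
Position 6: not relevant
Position 7: relevant, P@7 = 4/7 = 4/7
Position 8: not relevant
Position 9: relevant, P@9 = 5/9 = 5/9
Position 10: not relevant
Position 11: not relevant
Sum of P@k = 1 + 1/2 + 3/5 + 4/7 + 5/9 = 2033/630
AP = 2033/630 / 5 = 2033/3150

2033/3150


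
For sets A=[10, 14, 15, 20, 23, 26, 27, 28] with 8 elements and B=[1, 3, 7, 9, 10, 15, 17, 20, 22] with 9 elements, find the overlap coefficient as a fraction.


A intersect B = [10, 15, 20]
|A intersect B| = 3
min(|A|, |B|) = min(8, 9) = 8
Overlap = 3 / 8 = 3/8

3/8


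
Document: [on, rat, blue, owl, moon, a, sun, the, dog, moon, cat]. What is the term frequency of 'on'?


Document has 11 words
Scanning for 'on':
Found at positions: [0]
Count = 1

1


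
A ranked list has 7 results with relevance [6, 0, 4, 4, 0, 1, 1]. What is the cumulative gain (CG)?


Cumulative Gain = sum of relevance scores
Position 1: rel=6, running sum=6
Position 2: rel=0, running sum=6
Position 3: rel=4, running sum=10
Position 4: rel=4, running sum=14
Position 5: rel=0, running sum=14
Position 6: rel=1, running sum=15
Position 7: rel=1, running sum=16
CG = 16

16
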